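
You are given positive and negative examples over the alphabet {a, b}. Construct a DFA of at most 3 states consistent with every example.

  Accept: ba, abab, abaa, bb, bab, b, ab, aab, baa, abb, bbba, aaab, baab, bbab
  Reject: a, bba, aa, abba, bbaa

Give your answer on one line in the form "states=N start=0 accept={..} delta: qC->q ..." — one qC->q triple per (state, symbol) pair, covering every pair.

State merging on the prefix tree: take the shortest (then alphabetical) example prefix whose next move is undefined and point that move at state 0, else 1, else 2, ...; a target is out if some Accept/Reject pair would then sit in one state with the same input left (inseparable). If every existing state is out, open a new one.
a: 0a undefined. 0a->0: ok.
b: 0b undefined. 0b->0: no, ba/a meet in 0. Open state 1: 0b->1.
ba: 1a undefined. 1a->0: no, ba/a meet in 0. 1a->1: ok.
bb: 1b undefined. 1b->0: no, abab/a meet in 0. 1b->1: no, ba/bba meet in 1. Open state 2: 1b->2.
bba: 2a undefined. 2a->0: ok.
bbb: 2b undefined. 2b->0: no, bbba/a meet in 0. 2b->1: ok.
All examples now run through 3 states with every (state, symbol) defined. Accept strings end in {1,2}, Reject strings end in {0}; accept={1,2}.

states=3 start=0 accept={1,2} delta: 0a->0 0b->1 1a->1 1b->2 2a->0 2b->1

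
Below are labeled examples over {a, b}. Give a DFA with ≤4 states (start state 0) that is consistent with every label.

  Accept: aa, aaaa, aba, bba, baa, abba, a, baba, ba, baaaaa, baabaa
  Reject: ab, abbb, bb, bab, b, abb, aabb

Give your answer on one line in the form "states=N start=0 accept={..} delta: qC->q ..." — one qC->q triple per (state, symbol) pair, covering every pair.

states=2 start=0 accept={0} delta: 0a->0 0b->1 1a->0 1b->1

State merging on the prefix tree: take the shortest (then alphabetical) example prefix whose next move is undefined and point that move at state 0, else 1, else 2, ...; a target is out if some Accept/Reject pair would then sit in one state with the same input left (inseparable). If every existing state is out, open a new one.
a: 0a undefined. 0a->0: ok.
b: 0b undefined. 0b->0: no, aa/ab meet in 0. Open state 1: 0b->1.
ba: 1a undefined. 1a->0: ok.
bb: 1b undefined. 1b->0: no, aa/bb meet in 0. 1b->1: ok.
All examples now run through 2 states with every (state, symbol) defined. Accept strings end in {0}, Reject strings end in {1}; accept={0}.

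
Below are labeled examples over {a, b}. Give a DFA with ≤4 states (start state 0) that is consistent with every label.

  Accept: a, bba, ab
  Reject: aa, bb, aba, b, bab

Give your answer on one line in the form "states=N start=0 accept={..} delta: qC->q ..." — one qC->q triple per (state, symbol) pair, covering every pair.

Grow the machine one transition at a time. Run the examples from 0; the earliest place one falls off (shortest prefix, ties alphabetical) gets sent to the lowest-numbered state that keeps every Accept/Reject pair distinguishable — a pair clashes when both reach the same state with identical unread suffix — and to a fresh state only if none does.
a: 0a undefined. 0a->0: no, a/aa meet in 0. Open state 1: 0a->1.
b: 0b undefined. 0b->0: no, ab/bab meet in 1 with "b" left. 0b->1: no, a/b meet in 1. Open state 2: 0b->2.
aa: 1a undefined. 1a->0: ok.
ab: 1b undefined. 1b->0: no, a/aba meet in 1. 1b->1: ok.
ba: 2a undefined. 2a->0: ok.
bb: 2b undefined. 2b->0: ok.
All examples now run through 3 states with every (state, symbol) defined. Accept strings end in {1}, Reject strings end in {0,2}; accept={1}.

states=3 start=0 accept={1} delta: 0a->1 0b->2 1a->0 1b->1 2a->0 2b->0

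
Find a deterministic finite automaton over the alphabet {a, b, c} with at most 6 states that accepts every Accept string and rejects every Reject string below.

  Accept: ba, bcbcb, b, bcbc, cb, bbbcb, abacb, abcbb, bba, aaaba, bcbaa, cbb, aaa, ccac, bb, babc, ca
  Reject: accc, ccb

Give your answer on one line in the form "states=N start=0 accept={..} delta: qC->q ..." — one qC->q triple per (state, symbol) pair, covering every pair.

Fold the examples into a partial DFA from state 0: repeatedly fix the first undefined (state, symbol) met by the shortest-then-alphabetical prefix, trying targets in increasing order and rejecting any under which an Accept and a Reject string meet in one state with the same remainder; add a state when all current targets are rejected. Accepting states are where Accept strings end.
a: 0a undefined. 0a->0: ok.
b: 0b undefined. 0b->0: ok.
c: 0c undefined. 0c->0: no, ba/accc meet in 0. Open state 1: 0c->1.
ca: 1a undefined. 1a->0: ok.
cb: 1b undefined. 1b->0: ok.
cc: 1c undefined. 1c->0: no, ba/ccb meet in 0. 1c->1: no, ba/ccb meet in 0. Open state 2: 1c->2.
cca: 2a undefined. 2a->0: ok.
ccb: 2b undefined. 2b->0: no, ba/ccb meet in 0. 2b->1: no, bcbc/ccb meet in 1. 2b->2: ok.
accc: 2c undefined. 2c->0: no, ba/accc meet in 0. 2c->1: no, bcbc/accc meet in 1. 2c->2: ok.
All examples now run through 3 states with every (state, symbol) defined. Accept strings end in {0,1}, Reject strings end in {2}; accept={0,1}.

states=3 start=0 accept={0,1} delta: 0a->0 0b->0 0c->1 1a->0 1b->0 1c->2 2a->0 2b->2 2c->2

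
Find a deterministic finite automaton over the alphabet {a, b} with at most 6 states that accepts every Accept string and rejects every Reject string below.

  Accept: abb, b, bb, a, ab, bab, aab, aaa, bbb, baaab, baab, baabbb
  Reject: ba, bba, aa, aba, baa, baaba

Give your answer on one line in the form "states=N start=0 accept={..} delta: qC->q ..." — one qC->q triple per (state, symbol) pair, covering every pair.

State merging on the prefix tree: take the shortest (then alphabetical) example prefix whose next move is undefined and point that move at state 0, else 1, else 2, ...; a target is out if some Accept/Reject pair would then sit in one state with the same input left (inseparable). If every existing state is out, open a new one.
a: 0a undefined. 0a->0: no, a/aa meet in 0. Open state 1: 0a->1.
b: 0b undefined. 0b->0: no, a/ba meet in 1. 0b->1: no, aaa/baa meet in 1 with "aa" left. Open state 2: 0b->2.
aa: 1a undefined. 1a->0: ok.
ab: 1b undefined. 1b->0: no, a/aba meet in 1. 1b->1: ok.
ba: 2a undefined. 2a->0: no, abb/baa meet in 1. 2a->1: no, abb/ba meet in 1. 2a->2: no, b/ba meet in 2. Open state 3: 2a->3.
bb: 2b undefined. 2b->0: no, abb/bba meet in 1. 2b->1: ok.
baa: 3a undefined. 3a->0: ok.
bab: 3b undefined. 3b->0: no, bab/bba meet in 0. 3b->1: ok.
All examples now run through 4 states with every (state, symbol) defined. Accept strings end in {1,2}, Reject strings end in {0,3}; accept={1,2}.

states=4 start=0 accept={1,2} delta: 0a->1 0b->2 1a->0 1b->1 2a->3 2b->1 3a->0 3b->1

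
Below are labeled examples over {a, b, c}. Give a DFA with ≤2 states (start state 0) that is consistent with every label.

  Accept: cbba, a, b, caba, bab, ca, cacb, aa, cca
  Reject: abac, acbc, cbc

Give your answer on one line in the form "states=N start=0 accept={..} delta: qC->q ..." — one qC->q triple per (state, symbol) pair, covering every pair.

Fold the examples into a partial DFA from state 0: repeatedly fix the first undefined (state, symbol) met by the shortest-then-alphabetical prefix, trying targets in increasing order and rejecting any under which an Accept and a Reject string meet in one state with the same remainder; add a state when all current targets are rejected. Accepting states are where Accept strings end.
a: 0a undefined. 0a->0: ok.
b: 0b undefined. 0b->0: ok.
c: 0c undefined. 0c->0: no, cbba/abac meet in 0. Open state 1: 0c->1.
ca: 1a undefined. 1a->0: ok.
cb: 1b undefined. 1b->0: ok.
cc: 1c undefined. 1c->0: ok.
All examples now run through 2 states with every (state, symbol) defined. Accept strings end in {0}, Reject strings end in {1}; accept={0}.

states=2 start=0 accept={0} delta: 0a->0 0b->0 0c->1 1a->0 1b->0 1c->0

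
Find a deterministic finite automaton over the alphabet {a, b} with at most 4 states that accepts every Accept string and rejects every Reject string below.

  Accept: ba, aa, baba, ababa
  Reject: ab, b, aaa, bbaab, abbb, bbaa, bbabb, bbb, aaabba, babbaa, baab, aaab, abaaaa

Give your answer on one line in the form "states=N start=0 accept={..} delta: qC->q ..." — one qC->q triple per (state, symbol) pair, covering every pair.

Fold the examples into a partial DFA from state 0: repeatedly fix the first undefined (state, symbol) met by the shortest-then-alphabetical prefix, trying targets in increasing order and rejecting any under which an Accept and a Reject string meet in one state with the same remainder; add a state when all current targets are rejected. Accepting states are where Accept strings end.
a: 0a undefined. 0a->0: no, aa/aaa meet in 0. Open state 1: 0a->1.
b: 0b undefined. 0b->0: no, aa/bbaa meet in 1 with "a" left. 0b->1: ok.
aa: 1a undefined. 1a->0: ok.
ab: 1b undefined. 1b->0: no, ba/ab meet in 0. 1b->1: no, ba/aaabba meet in 0. Open state 2: 1b->2.
aba: 2a undefined. 2a->0: ok.
abb: 2b undefined. 2b->0: no, ba/bbb meet in 0. 2b->1: no, ba/aaabba meet in 0. 2b->2: no, ba/aaabba meet in 0. Open state 3: 2b->3.
abbb: 3b undefined. 3b->0: no, ba/abbb meet in 0. 3b->1: ok.
aaabba: 3a undefined. 3a->0: no, ba/aaabba meet in 0. 3a->1: ok.
All examples now run through 4 states with every (state, symbol) defined. Accept strings end in {0}, Reject strings end in {1,2,3}; accept={0}.

states=4 start=0 accept={0} delta: 0a->1 0b->1 1a->0 1b->2 2a->0 2b->3 3a->1 3b->1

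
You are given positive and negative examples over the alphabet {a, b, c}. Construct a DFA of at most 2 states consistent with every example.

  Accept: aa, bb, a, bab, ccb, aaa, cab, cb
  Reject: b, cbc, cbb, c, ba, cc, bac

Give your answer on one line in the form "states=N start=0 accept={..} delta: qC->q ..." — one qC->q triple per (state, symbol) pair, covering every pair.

Fold the examples into a partial DFA from state 0: repeatedly fix the first undefined (state, symbol) met by the shortest-then-alphabetical prefix, trying targets in increasing order and rejecting any under which an Accept and a Reject string meet in one state with the same remainder; add a state when all current targets are rejected. Accepting states are where Accept strings end.
a: 0a undefined. 0a->0: ok.
b: 0b undefined. 0b->0: no, aa/b meet in 0. Open state 1: 0b->1.
c: 0c undefined. 0c->0: no, aa/c meet in 0. 0c->1: ok.
ba: 1a undefined. 1a->0: no, aa/ba meet in 0. 1a->1: ok.
bb: 1b undefined. 1b->0: ok.
cc: 1c undefined. 1c->0: no, aa/cc meet in 0. 1c->1: ok.
All examples now run through 2 states with every (state, symbol) defined. Accept strings end in {0}, Reject strings end in {1}; accept={0}.

states=2 start=0 accept={0} delta: 0a->0 0b->1 0c->1 1a->1 1b->0 1c->1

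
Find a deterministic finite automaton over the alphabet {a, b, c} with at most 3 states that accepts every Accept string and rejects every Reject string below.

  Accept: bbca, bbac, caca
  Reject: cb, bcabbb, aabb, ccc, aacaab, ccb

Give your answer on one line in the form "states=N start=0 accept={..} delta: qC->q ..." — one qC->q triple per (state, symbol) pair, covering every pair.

states=3 start=0 accept={1} delta: 0a->0 0b->0 0c->1 1a->1 1b->0 1c->2 2a->1 2b->0 2c->0

State merging on the prefix tree: take the shortest (then alphabetical) example prefix whose next move is undefined and point that move at state 0, else 1, else 2, ...; a target is out if some Accept/Reject pair would then sit in one state with the same input left (inseparable). If every existing state is out, open a new one.
a: 0a undefined. 0a->0: ok.
b: 0b undefined. 0b->0: ok.
c: 0c undefined. 0c->0: no, bbca/cb meet in 0. Open state 1: 0c->1.
ca: 1a undefined. 1a->0: no, bbca/bcabbb meet in 0. 1a->1: ok.
cb: 1b undefined. 1b->0: ok.
cc: 1c undefined. 1c->0: no, bbca/ccc meet in 1. 1c->1: no, bbca/ccc meet in 1. Open state 2: 1c->2.
ccb: 2b undefined. 2b->0: ok.
ccc: 2c undefined. 2c->0: ok.
caca: 2a undefined. 2a->0: no, caca/cb meet in 0. 2a->1: ok.
All examples now run through 3 states with every (state, symbol) defined. Accept strings end in {1}, Reject strings end in {0}; accept={1}.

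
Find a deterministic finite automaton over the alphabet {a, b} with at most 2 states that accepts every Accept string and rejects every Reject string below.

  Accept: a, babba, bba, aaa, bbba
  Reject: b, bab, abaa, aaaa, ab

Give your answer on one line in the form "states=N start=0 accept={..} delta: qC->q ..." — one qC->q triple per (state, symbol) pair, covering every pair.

states=2 start=0 accept={1} delta: 0a->1 0b->0 1a->0 1b->0

Fold the examples into a partial DFA from state 0: repeatedly fix the first undefined (state, symbol) met by the shortest-then-alphabetical prefix, trying targets in increasing order and rejecting any under which an Accept and a Reject string meet in one state with the same remainder; add a state when all current targets are rejected. Accepting states are where Accept strings end.
a: 0a undefined. 0a->0: no, a/aaaa meet in 0. Open state 1: 0a->1.
b: 0b undefined. 0b->0: ok.
aa: 1a undefined. 1a->0: ok.
ab: 1b undefined. 1b->0: ok.
All examples now run through 2 states with every (state, symbol) defined. Accept strings end in {1}, Reject strings end in {0}; accept={1}.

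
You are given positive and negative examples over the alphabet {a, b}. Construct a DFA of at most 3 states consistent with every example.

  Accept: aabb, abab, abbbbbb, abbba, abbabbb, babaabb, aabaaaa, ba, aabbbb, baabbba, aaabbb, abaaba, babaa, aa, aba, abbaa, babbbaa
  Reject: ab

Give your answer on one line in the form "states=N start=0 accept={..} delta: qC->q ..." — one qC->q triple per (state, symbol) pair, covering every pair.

Grow the machine one transition at a time. Run the examples from 0; the earliest place one falls off (shortest prefix, ties alphabetical) gets sent to the lowest-numbered state that keeps every Accept/Reject pair distinguishable — a pair clashes when both reach the same state with identical unread suffix — and to a fresh state only if none does.
a: 0a undefined. 0a->0: ok.
b: 0b undefined. 0b->0: no, aabb/ab meet in 0. Open state 1: 0b->1.
ba: 1a undefined. 1a->0: no, abab/ab meet in 1. 1a->1: no, aabaaaa/ab meet in 1. Open state 2: 1a->2.
abb: 1b undefined. 1b->0: no, abbabbb/ab meet in 1. 1b->1: no, aabb/ab meet in 1. 1b->2: ok.
baa: 2a undefined. 2a->0: ok.
bab: 2b undefined. 2b->0: no, aabbbb/ab meet in 1. 2b->1: no, abab/ab meet in 1. 2b->2: ok.
All examples now run through 3 states with every (state, symbol) defined. Accept strings end in {0,2}, Reject strings end in {1}; accept={0,2}.

states=3 start=0 accept={0,2} delta: 0a->0 0b->1 1a->2 1b->2 2a->0 2b->2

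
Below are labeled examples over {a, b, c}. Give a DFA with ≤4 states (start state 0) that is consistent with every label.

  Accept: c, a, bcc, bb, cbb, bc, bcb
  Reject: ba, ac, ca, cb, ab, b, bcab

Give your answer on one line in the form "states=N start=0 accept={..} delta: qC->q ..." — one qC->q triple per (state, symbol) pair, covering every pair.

Grow the machine one transition at a time. Run the examples from 0; the earliest place one falls off (shortest prefix, ties alphabetical) gets sent to the lowest-numbered state that keeps every Accept/Reject pair distinguishable — a pair clashes when both reach the same state with identical unread suffix — and to a fresh state only if none does.
a: 0a undefined. 0a->0: no, c/ac meet in 0 with "c" left. Open state 1: 0a->1.
b: 0b undefined. 0b->0: no, a/ba meet in 1. 0b->1: no, a/b meet in 1. Open state 2: 0b->2.
c: 0c undefined. 0c->0: no, a/ca meet in 1. 0c->1: ok.
ab: 1b undefined. 1b->0: no, cbb/b meet in 2. 1b->1: no, c/cb meet in 1. 1b->2: ok.
ac: 1c undefined. 1c->0: ok.
ba: 2a undefined. 2a->0: ok.
bb: 2b undefined. 2b->0: no, bb/ba meet in 0. 2b->1: ok.
bc: 2c undefined. 2c->0: no, bc/ba meet in 0. 2c->1: no, bcc/ba meet in 0. 2c->2: no, bcc/cb meet in 2. Open state 3: 2c->3.
ca: 1a undefined. 1a->0: ok.
bca: 3a undefined. 3a->0: ok.
bcb: 3b undefined. 3b->0: no, bcb/ba meet in 0. 3b->1: ok.
bcc: 3c undefined. 3c->0: no, bcc/ba meet in 0. 3c->1: ok.
All examples now run through 4 states with every (state, symbol) defined. Accept strings end in {1,3}, Reject strings end in {0,2}; accept={1,3}.

states=4 start=0 accept={1,3} delta: 0a->1 0b->2 0c->1 1a->0 1b->2 1c->0 2a->0 2b->1 2c->3 3a->0 3b->1 3c->1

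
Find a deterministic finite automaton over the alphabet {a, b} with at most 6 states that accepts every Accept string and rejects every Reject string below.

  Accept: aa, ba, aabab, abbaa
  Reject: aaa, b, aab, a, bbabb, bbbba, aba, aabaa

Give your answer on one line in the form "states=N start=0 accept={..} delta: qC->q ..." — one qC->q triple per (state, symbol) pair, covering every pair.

states=5 start=0 accept={2,4} delta: 0a->1 0b->1 1a->2 1b->3 2a->0 2b->3 3a->3 3b->4 4a->1 4b->0

Grow the machine one transition at a time. Run the examples from 0; the earliest place one falls off (shortest prefix, ties alphabetical) gets sent to the lowest-numbered state that keeps every Accept/Reject pair distinguishable — a pair clashes when both reach the same state with identical unread suffix — and to a fresh state only if none does.
a: 0a undefined. 0a->0: no, aa/aaa meet in 0. Open state 1: 0a->1.
b: 0b undefined. 0b->0: no, ba/a meet in 1. 0b->1: ok.
aa: 1a undefined. 1a->0: no, aabab/aaa meet in 1. 1a->1: no, aa/aaa meet in 1. Open state 2: 1a->2.
ab: 1b undefined. 1b->0: no, abbaa/aaa meet in 2 with "a" left. 1b->1: no, aa/bbbba meet in 2. 1b->2: no, abbaa/aabaa meet in 2 with "baa" left. Open state 3: 1b->3.
aaa: 2a undefined. 2a->0: ok.
aab: 2b undefined. 2b->0: no, aa/aabaa meet in 2. 2b->1: no, aabab/b meet in 1. 2b->2: no, aa/aab meet in 2. 2b->3: ok.
aba: 3a undefined. 3a->0: no, aabab/b meet in 1. 3a->1: no, aa/aabaa meet in 2. 3a->2: no, aa/aba meet in 2. 3a->3: ok.
abb: 3b undefined. 3b->0: no, aa/bbbba meet in 2. 3b->1: no, aabab/b meet in 1. 3b->2: no, abbaa/b meet in 1. 3b->3: no, aabab/aab meet in 3. Open state 4: 3b->4.
abba: 4a undefined. 4a->0: no, abbaa/b meet in 1. 4a->1: ok.
bbbb: 4b undefined. 4b->0: ok.
All examples now run through 5 states with every (state, symbol) defined. Accept strings end in {2,4}, Reject strings end in {0,1,3}; accept={2,4}.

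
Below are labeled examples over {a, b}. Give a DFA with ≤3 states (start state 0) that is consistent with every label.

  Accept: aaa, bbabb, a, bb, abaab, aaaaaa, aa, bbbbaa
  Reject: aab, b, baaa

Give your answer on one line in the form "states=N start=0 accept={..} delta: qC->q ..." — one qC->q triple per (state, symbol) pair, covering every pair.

State merging on the prefix tree: take the shortest (then alphabetical) example prefix whose next move is undefined and point that move at state 0, else 1, else 2, ...; a target is out if some Accept/Reject pair would then sit in one state with the same input left (inseparable). If every existing state is out, open a new one.
a: 0a undefined. 0a->0: ok.
b: 0b undefined. 0b->0: no, aaa/aab meet in 0. Open state 1: 0b->1.
ba: 1a undefined. 1a->0: no, aaa/baaa meet in 0. 1a->1: ok.
bb: 1b undefined. 1b->0: ok.
All examples now run through 2 states with every (state, symbol) defined. Accept strings end in {0}, Reject strings end in {1}; accept={0}.

states=2 start=0 accept={0} delta: 0a->0 0b->1 1a->1 1b->0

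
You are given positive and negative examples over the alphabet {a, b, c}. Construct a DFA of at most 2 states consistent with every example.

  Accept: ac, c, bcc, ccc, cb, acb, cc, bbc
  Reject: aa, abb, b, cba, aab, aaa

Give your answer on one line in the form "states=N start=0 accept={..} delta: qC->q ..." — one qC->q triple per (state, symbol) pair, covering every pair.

State merging on the prefix tree: take the shortest (then alphabetical) example prefix whose next move is undefined and point that move at state 0, else 1, else 2, ...; a target is out if some Accept/Reject pair would then sit in one state with the same input left (inseparable). If every existing state is out, open a new one.
a: 0a undefined. 0a->0: ok.
b: 0b undefined. 0b->0: ok.
c: 0c undefined. 0c->0: no, ac/aa meet in 0. Open state 1: 0c->1.
cb: 1b undefined. 1b->0: no, cb/aa meet in 0. 1b->1: ok.
cc: 1c undefined. 1c->0: no, bcc/aa meet in 0. 1c->1: ok.
cba: 1a undefined. 1a->0: ok.
All examples now run through 2 states with every (state, symbol) defined. Accept strings end in {1}, Reject strings end in {0}; accept={1}.

states=2 start=0 accept={1} delta: 0a->0 0b->0 0c->1 1a->0 1b->1 1c->1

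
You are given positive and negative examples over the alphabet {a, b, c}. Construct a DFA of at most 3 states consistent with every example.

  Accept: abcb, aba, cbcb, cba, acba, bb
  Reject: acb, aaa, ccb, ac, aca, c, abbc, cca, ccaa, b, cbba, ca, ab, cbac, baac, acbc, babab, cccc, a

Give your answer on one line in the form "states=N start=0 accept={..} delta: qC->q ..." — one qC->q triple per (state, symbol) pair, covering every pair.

Grow the machine one transition at a time. Run the examples from 0; the earliest place one falls off (shortest prefix, ties alphabetical) gets sent to the lowest-numbered state that keeps every Accept/Reject pair distinguishable — a pair clashes when both reach the same state with identical unread suffix — and to a fresh state only if none does.
a: 0a undefined. 0a->0: ok.
b: 0b undefined. 0b->0: no, abcb/acb meet in 0 with "cb" left. Open state 1: 0b->1.
c: 0c undefined. 0c->0: ok.
ba: 1a undefined. 1a->0: no, aba/aaa meet in 0. 1a->1: no, aba/acb meet in 1. Open state 2: 1a->2.
bb: 1b undefined. 1b->0: no, bb/aaa meet in 0. 1b->1: no, aba/cbba meet in 2. 1b->2: ok.
abc: 1c undefined. 1c->0: no, abcb/acb meet in 1. 1c->1: ok.
baa: 2a undefined. 2a->0: ok.
bab: 2b undefined. 2b->0: ok.
abbc: 2c undefined. 2c->0: ok.
All examples now run through 3 states with every (state, symbol) defined. Accept strings end in {2}, Reject strings end in {0,1}; accept={2}.

states=3 start=0 accept={2} delta: 0a->0 0b->1 0c->0 1a->2 1b->2 1c->1 2a->0 2b->0 2c->0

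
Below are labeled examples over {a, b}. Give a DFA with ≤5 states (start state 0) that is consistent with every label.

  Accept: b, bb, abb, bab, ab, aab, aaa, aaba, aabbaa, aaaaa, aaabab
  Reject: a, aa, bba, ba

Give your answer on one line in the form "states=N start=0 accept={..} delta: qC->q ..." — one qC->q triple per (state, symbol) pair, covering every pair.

states=4 start=0 accept={0,3} delta: 0a->1 0b->0 1a->2 1b->0 2a->3 2b->3 3a->3 3b->1

Grow the machine one transition at a time. Run the examples from 0; the earliest place one falls off (shortest prefix, ties alphabetical) gets sent to the lowest-numbered state that keeps every Accept/Reject pair distinguishable — a pair clashes when both reach the same state with identical unread suffix — and to a fresh state only if none does.
a: 0a undefined. 0a->0: no, aaa/a meet in 0. Open state 1: 0a->1.
b: 0b undefined. 0b->0: ok.
aa: 1a undefined. 1a->0: no, b/aa meet in 0. 1a->1: no, aaa/a meet in 1. Open state 2: 1a->2.
ab: 1b undefined. 1b->0: ok.
aaa: 2a undefined. 2a->0: no, aaaaa/aa meet in 2. 2a->1: no, aaa/a meet in 1. 2a->2: no, aaa/aa meet in 2. Open state 3: 2a->3.
aab: 2b undefined. 2b->0: no, aaba/a meet in 1. 2b->1: no, aab/a meet in 1. 2b->2: no, aab/aa meet in 2. 2b->3: ok.
aaaa: 3a undefined. 3a->0: no, aaaaa/a meet in 1. 3a->1: no, aaba/a meet in 1. 3a->2: no, aaba/aa meet in 2. 3a->3: ok.
aaab: 3b undefined. 3b->0: no, aabbaa/aa meet in 2. 3b->1: ok.
All examples now run through 4 states with every (state, symbol) defined. Accept strings end in {0,3}, Reject strings end in {1,2}; accept={0,3}.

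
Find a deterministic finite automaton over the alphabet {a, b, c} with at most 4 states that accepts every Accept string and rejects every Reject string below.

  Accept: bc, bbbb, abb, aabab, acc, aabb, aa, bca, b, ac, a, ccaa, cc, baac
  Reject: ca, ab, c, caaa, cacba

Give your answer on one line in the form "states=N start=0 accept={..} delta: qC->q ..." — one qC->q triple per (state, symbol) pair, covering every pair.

Grow the machine one transition at a time. Run the examples from 0; the earliest place one falls off (shortest prefix, ties alphabetical) gets sent to the lowest-numbered state that keeps every Accept/Reject pair distinguishable — a pair clashes when both reach the same state with identical unread suffix — and to a fresh state only if none does.
a: 0a undefined. 0a->0: no, b/ab meet in 0 with "b" left. Open state 1: 0a->1.
b: 0b undefined. 0b->0: no, bc/c meet in 0 with "c" left. 0b->1: ok.
c: 0c undefined. 0c->0: no, b/ca meet in 1. 0c->1: no, aa/ca meet in 1 with "a" left. Open state 2: 0c->2.
aa: 1a undefined. 1a->0: no, aabb/ab meet in 1 with "b" left. 1a->1: ok.
ab: 1b undefined. 1b->0: no, bbbb/ab meet in 0. 1b->1: no, bbbb/ab meet in 1. 1b->2: ok.
ac: 1c undefined. 1c->0: no, acc/ab meet in 2. 1c->1: ok.
ca: 2a undefined. 2a->0: no, bc/caaa meet in 1. 2a->1: no, bc/ca meet in 1. 2a->2: ok.
cc: 2c undefined. 2c->0: no, bc/cacba meet in 1. 2c->1: ok.
abb: 2b undefined. 2b->0: ok.
All examples now run through 3 states with every (state, symbol) defined. Accept strings end in {0,1}, Reject strings end in {2}; accept={0,1}.

states=3 start=0 accept={0,1} delta: 0a->1 0b->1 0c->2 1a->1 1b->2 1c->1 2a->2 2b->0 2c->1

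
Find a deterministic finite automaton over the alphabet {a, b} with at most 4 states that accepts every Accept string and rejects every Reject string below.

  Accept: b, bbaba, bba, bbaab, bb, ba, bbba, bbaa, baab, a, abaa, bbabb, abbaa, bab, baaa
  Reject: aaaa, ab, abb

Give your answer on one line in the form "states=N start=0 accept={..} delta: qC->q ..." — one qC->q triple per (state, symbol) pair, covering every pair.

states=4 start=0 accept={1,2} delta: 0a->1 0b->2 1a->0 1b->3 2a->2 2b->2 3a->0 3b->3

State merging on the prefix tree: take the shortest (then alphabetical) example prefix whose next move is undefined and point that move at state 0, else 1, else 2, ...; a target is out if some Accept/Reject pair would then sit in one state with the same input left (inseparable). If every existing state is out, open a new one.
a: 0a undefined. 0a->0: no, b/ab meet in 0 with "b" left. Open state 1: 0a->1.
b: 0b undefined. 0b->0: no, bbabb/abb meet in 1 with "bb" left. 0b->1: no, bb/ab meet in 1 with "b" left. Open state 2: 0b->2.
aa: 1a undefined. 1a->0: ok.
ab: 1b undefined. 1b->0: no, b/abb meet in 2. 1b->1: no, a/ab meet in 1. 1b->2: no, b/ab meet in 2. Open state 3: 1b->3.
ba: 2a undefined. 2a->0: no, ba/aaaa meet in 0. 2a->1: no, bab/ab meet in 3. 2a->2: ok.
bb: 2b undefined. 2b->0: no, bb/aaaa meet in 0. 2b->1: no, bba/aaaa meet in 0. 2b->2: ok.
aba: 3a undefined. 3a->0: ok.
abb: 3b undefined. 3b->0: no, abbaa/aaaa meet in 0. 3b->1: no, a/abb meet in 1. 3b->2: no, b/abb meet in 2. 3b->3: ok.
All examples now run through 4 states with every (state, symbol) defined. Accept strings end in {1,2}, Reject strings end in {0,3}; accept={1,2}.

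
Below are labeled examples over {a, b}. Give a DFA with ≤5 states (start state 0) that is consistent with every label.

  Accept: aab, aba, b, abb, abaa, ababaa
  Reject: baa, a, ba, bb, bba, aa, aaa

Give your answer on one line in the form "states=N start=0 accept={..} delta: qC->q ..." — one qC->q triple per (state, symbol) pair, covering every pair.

states=4 start=0 accept={2,3} delta: 0a->1 0b->2 1a->0 1b->3 2a->0 2b->0 3a->3 3b->3

Fold the examples into a partial DFA from state 0: repeatedly fix the first undefined (state, symbol) met by the shortest-then-alphabetical prefix, trying targets in increasing order and rejecting any under which an Accept and a Reject string meet in one state with the same remainder; add a state when all current targets are rejected. Accepting states are where Accept strings end.
a: 0a undefined. 0a->0: no, aba/ba meet in 0 with "ba" left. Open state 1: 0a->1.
b: 0b undefined. 0b->0: no, b/bb meet in 0. 0b->1: no, aba/bba meet in 1 with "ba" left. Open state 2: 0b->2.
aa: 1a undefined. 1a->0: ok.
ab: 1b undefined. 1b->0: no, aba/a meet in 1. 1b->1: no, aba/aa meet in 0. 1b->2: no, aba/ba meet in 2 with "a" left. Open state 3: 1b->3.
ba: 2a undefined. 2a->0: ok.
bb: 2b undefined. 2b->0: ok.
aba: 3a undefined. 3a->0: no, aba/ba meet in 0. 3a->1: no, aba/baa meet in 1. 3a->2: no, abaa/ba meet in 0. 3a->3: ok.
abb: 3b undefined. 3b->0: no, abb/ba meet in 0. 3b->1: no, abb/baa meet in 1. 3b->2: no, ababaa/baa meet in 1. 3b->3: ok.
All examples now run through 4 states with every (state, symbol) defined. Accept strings end in {2,3}, Reject strings end in {0,1}; accept={2,3}.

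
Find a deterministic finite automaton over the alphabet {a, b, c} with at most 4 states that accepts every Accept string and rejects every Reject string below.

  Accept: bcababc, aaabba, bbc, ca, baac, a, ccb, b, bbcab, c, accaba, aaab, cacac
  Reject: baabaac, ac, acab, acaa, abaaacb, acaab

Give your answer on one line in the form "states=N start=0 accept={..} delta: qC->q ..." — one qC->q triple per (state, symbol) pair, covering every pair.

Fold the examples into a partial DFA from state 0: repeatedly fix the first undefined (state, symbol) met by the shortest-then-alphabetical prefix, trying targets in increasing order and rejecting any under which an Accept and a Reject string meet in one state with the same remainder; add a state when all current targets are rejected. Accepting states are where Accept strings end.
a: 0a undefined. 0a->0: no, c/ac meet in 0 with "c" left. Open state 1: 0a->1.
b: 0b undefined. 0b->0: ok.
c: 0c undefined. 0c->0: ok.
aa: 1a undefined. 1a->0: no, bbc/baabaac meet in 0. 1a->1: no, baac/ac meet in 1 with "c" left. Open state 2: 1a->2.
ab: 1b undefined. 1b->0: ok.
ac: 1c undefined. 1c->0: no, bcababc/ac meet in 0. 1c->1: no, ca/ac meet in 1. 1c->2: no, aaab/acab meet in 2 with "ab" left. Open state 3: 1c->3.
aaa: 2a undefined. 2a->0: no, bcababc/abaaacb meet in 0. 2a->1: ok.
aca: 3a undefined. 3a->0: no, bcababc/acab meet in 0. 3a->1: no, bcababc/acab meet in 0. 3a->2: no, bcababc/acaab meet in 0. 3a->3: ok.
acc: 3c undefined. 3c->0: ok.
acab: 3b undefined. 3b->0: no, bcababc/acab meet in 0. 3b->1: no, aaabba/acab meet in 1. 3b->2: ok.
baab: 2b undefined. 2b->0: no, baac/baabaac meet in 2 with "c" left. 2b->1: ok.
baac: 2c undefined. 2c->0: ok.
All examples now run through 4 states with every (state, symbol) defined. Accept strings end in {0,1}, Reject strings end in {2,3}; accept={0,1}.

states=4 start=0 accept={0,1} delta: 0a->1 0b->0 0c->0 1a->2 1b->0 1c->3 2a->1 2b->1 2c->0 3a->3 3b->2 3c->0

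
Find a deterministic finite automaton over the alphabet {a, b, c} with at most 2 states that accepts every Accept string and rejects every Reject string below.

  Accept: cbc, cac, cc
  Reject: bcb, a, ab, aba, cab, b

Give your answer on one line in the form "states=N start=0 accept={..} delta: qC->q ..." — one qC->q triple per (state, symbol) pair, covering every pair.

Grow the machine one transition at a time. Run the examples from 0; the earliest place one falls off (shortest prefix, ties alphabetical) gets sent to the lowest-numbered state that keeps every Accept/Reject pair distinguishable — a pair clashes when both reach the same state with identical unread suffix — and to a fresh state only if none does.
a: 0a undefined. 0a->0: ok.
b: 0b undefined. 0b->0: ok.
c: 0c undefined. 0c->0: no, cbc/bcb meet in 0. Open state 1: 0c->1.
ca: 1a undefined. 1a->0: ok.
cb: 1b undefined. 1b->0: ok.
cc: 1c undefined. 1c->0: no, cc/bcb meet in 0. 1c->1: ok.
All examples now run through 2 states with every (state, symbol) defined. Accept strings end in {1}, Reject strings end in {0}; accept={1}.

states=2 start=0 accept={1} delta: 0a->0 0b->0 0c->1 1a->0 1b->0 1c->1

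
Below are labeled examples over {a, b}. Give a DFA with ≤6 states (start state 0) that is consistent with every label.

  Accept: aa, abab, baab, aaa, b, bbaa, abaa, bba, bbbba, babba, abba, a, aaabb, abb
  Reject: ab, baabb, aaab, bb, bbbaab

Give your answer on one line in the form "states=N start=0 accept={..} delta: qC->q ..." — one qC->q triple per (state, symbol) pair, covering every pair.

states=4 start=0 accept={0,1,2} delta: 0a->1 0b->2 1a->0 1b->3 2a->1 2b->3 3a->0 3b->1

State merging on the prefix tree: take the shortest (then alphabetical) example prefix whose next move is undefined and point that move at state 0, else 1, else 2, ...; a target is out if some Accept/Reject pair would then sit in one state with the same input left (inseparable). If every existing state is out, open a new one.
a: 0a undefined. 0a->0: no, b/ab meet in 0 with "b" left. Open state 1: 0a->1.
b: 0b undefined. 0b->0: no, baab/bbbaab meet in 1 with "ab" left. 0b->1: no, baab/aaab meet in 1 with "aab" left. Open state 2: 0b->2.
aa: 1a undefined. 1a->0: ok.
ab: 1b undefined. 1b->0: no, aa/ab meet in 0. 1b->1: no, aaa/ab meet in 1. 1b->2: no, b/ab meet in 2. Open state 3: 1b->3.
ba: 2a undefined. 2a->0: no, baab/ab meet in 3. 2a->1: ok.
bb: 2b undefined. 2b->0: no, aa/baabb meet in 0. 2b->1: no, aaa/baabb meet in 1. 2b->2: no, baab/baabb meet in 2. 2b->3: ok.
aba: 3a undefined. 3a->0: ok.
abb: 3b undefined. 3b->0: no, abab/bbbaab meet in 2. 3b->1: ok.
All examples now run through 4 states with every (state, symbol) defined. Accept strings end in {0,1,2}, Reject strings end in {3}; accept={0,1,2}.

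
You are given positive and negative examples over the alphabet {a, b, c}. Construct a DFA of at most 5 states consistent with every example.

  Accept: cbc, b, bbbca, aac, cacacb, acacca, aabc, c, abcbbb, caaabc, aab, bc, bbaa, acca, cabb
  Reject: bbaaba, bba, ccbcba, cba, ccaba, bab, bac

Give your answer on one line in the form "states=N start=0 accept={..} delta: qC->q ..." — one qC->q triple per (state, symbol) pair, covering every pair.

states=3 start=0 accept={0,1} delta: 0a->0 0b->1 0c->0 1a->2 1b->1 1c->0 2a->0 2b->2 2c->2

State merging on the prefix tree: take the shortest (then alphabetical) example prefix whose next move is undefined and point that move at state 0, else 1, else 2, ...; a target is out if some Accept/Reject pair would then sit in one state with the same input left (inseparable). If every existing state is out, open a new one.
a: 0a undefined. 0a->0: ok.
b: 0b undefined. 0b->0: no, b/bbaaba meet in 0. Open state 1: 0b->1.
c: 0c undefined. 0c->0: ok.
ba: 1a undefined. 1a->0: no, b/bab meet in 1. 1a->1: no, cbc/bac meet in 1 with "c" left. Open state 2: 1a->2.
bb: 1b undefined. 1b->0: no, aac/bba meet in 0. 1b->1: ok.
bc: 1c undefined. 1c->0: ok.
bab: 2b undefined. 2b->0: no, cbc/bab meet in 0. 2b->1: no, b/bab meet in 1. 2b->2: ok.
bac: 2c undefined. 2c->0: no, cbc/bac meet in 0. 2c->1: no, b/bac meet in 1. 2c->2: ok.
bbaa: 2a undefined. 2a->0: ok.
All examples now run through 3 states with every (state, symbol) defined. Accept strings end in {0,1}, Reject strings end in {2}; accept={0,1}.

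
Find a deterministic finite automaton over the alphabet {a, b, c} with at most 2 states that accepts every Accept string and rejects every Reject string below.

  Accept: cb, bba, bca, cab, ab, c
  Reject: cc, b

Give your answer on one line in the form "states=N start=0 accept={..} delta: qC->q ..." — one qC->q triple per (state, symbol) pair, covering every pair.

states=2 start=0 accept={1} delta: 0a->1 0b->0 0c->1 1a->1 1b->1 1c->0

Grow the machine one transition at a time. Run the examples from 0; the earliest place one falls off (shortest prefix, ties alphabetical) gets sent to the lowest-numbered state that keeps every Accept/Reject pair distinguishable — a pair clashes when both reach the same state with identical unread suffix — and to a fresh state only if none does.
a: 0a undefined. 0a->0: no, ab/b meet in 0 with "b" left. Open state 1: 0a->1.
b: 0b undefined. 0b->0: ok.
c: 0c undefined. 0c->0: no, cb/cc meet in 0. 0c->1: ok.
ab: 1b undefined. 1b->0: no, cb/b meet in 0. 1b->1: ok.
ca: 1a undefined. 1a->0: no, bca/b meet in 0. 1a->1: ok.
cc: 1c undefined. 1c->0: ok.
All examples now run through 2 states with every (state, symbol) defined. Accept strings end in {1}, Reject strings end in {0}; accept={1}.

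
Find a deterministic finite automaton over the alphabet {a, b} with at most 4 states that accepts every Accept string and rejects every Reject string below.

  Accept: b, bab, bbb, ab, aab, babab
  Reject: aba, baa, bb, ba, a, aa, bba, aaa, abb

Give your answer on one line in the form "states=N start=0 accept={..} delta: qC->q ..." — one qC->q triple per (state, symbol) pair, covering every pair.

State merging on the prefix tree: take the shortest (then alphabetical) example prefix whose next move is undefined and point that move at state 0, else 1, else 2, ...; a target is out if some Accept/Reject pair would then sit in one state with the same input left (inseparable). If every existing state is out, open a new one.
a: 0a undefined. 0a->0: ok.
b: 0b undefined. 0b->0: no, b/aba meet in 0. Open state 1: 0b->1.
ba: 1a undefined. 1a->0: ok.
bb: 1b undefined. 1b->0: ok.
All examples now run through 2 states with every (state, symbol) defined. Accept strings end in {1}, Reject strings end in {0}; accept={1}.

states=2 start=0 accept={1} delta: 0a->0 0b->1 1a->0 1b->0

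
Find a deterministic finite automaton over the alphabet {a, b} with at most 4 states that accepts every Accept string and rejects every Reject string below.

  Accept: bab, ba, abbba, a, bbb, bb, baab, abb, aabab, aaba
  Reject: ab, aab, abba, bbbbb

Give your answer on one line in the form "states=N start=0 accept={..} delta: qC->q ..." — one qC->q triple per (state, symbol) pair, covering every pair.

states=4 start=0 accept={0,2,3} delta: 0a->0 0b->1 1a->2 1b->2 2a->1 2b->3 3a->0 3b->0

Fold the examples into a partial DFA from state 0: repeatedly fix the first undefined (state, symbol) met by the shortest-then-alphabetical prefix, trying targets in increasing order and rejecting any under which an Accept and a Reject string meet in one state with the same remainder; add a state when all current targets are rejected. Accepting states are where Accept strings end.
a: 0a undefined. 0a->0: ok.
b: 0b undefined. 0b->0: no, bab/ab meet in 0. Open state 1: 0b->1.
ba: 1a undefined. 1a->0: no, bab/ab meet in 1. 1a->1: no, ba/ab meet in 1. Open state 2: 1a->2.
bb: 1b undefined. 1b->0: no, a/abba meet in 0. 1b->1: no, ba/abba meet in 2. 1b->2: ok.
baa: 2a undefined. 2a->0: no, a/abba meet in 0. 2a->1: ok.
bab: 2b undefined. 2b->0: no, ba/bbbbb meet in 2. 2b->1: no, bab/ab meet in 1. 2b->2: no, bab/bbbbb meet in 2. Open state 3: 2b->3.
bbbb: 3b undefined. 3b->0: ok.
abbba: 3a undefined. 3a->0: ok.
All examples now run through 4 states with every (state, symbol) defined. Accept strings end in {0,2,3}, Reject strings end in {1}; accept={0,2,3}.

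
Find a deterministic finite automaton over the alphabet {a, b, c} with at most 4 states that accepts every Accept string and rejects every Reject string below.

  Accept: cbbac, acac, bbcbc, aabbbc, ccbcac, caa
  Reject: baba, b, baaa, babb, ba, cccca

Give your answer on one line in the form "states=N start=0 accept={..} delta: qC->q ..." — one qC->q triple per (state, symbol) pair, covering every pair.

states=3 start=0 accept={1,2} delta: 0a->0 0b->0 0c->1 1a->1 1b->0 1c->2 2a->0 2b->0 2c->1

State merging on the prefix tree: take the shortest (then alphabetical) example prefix whose next move is undefined and point that move at state 0, else 1, else 2, ...; a target is out if some Accept/Reject pair would then sit in one state with the same input left (inseparable). If every existing state is out, open a new one.
a: 0a undefined. 0a->0: ok.
b: 0b undefined. 0b->0: ok.
c: 0c undefined. 0c->0: no, cbbac/baba meet in 0. Open state 1: 0c->1.
ca: 1a undefined. 1a->0: no, caa/baba meet in 0. 1a->1: ok.
cb: 1b undefined. 1b->0: ok.
cc: 1c undefined. 1c->0: no, acac/baba meet in 0. 1c->1: no, cbbac/cccca meet in 1. Open state 2: 1c->2.
ccb: 2b undefined. 2b->0: ok.
ccc: 2c undefined. 2c->0: no, cbbac/cccca meet in 1. 2c->1: ok.
cccca: 2a undefined. 2a->0: ok.
All examples now run through 3 states with every (state, symbol) defined. Accept strings end in {1,2}, Reject strings end in {0}; accept={1,2}.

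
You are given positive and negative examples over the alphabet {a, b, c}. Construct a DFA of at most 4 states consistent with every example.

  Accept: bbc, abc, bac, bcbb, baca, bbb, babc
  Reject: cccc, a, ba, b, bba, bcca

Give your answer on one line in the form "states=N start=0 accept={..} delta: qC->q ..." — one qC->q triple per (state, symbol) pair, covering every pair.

states=4 start=0 accept={2,3} delta: 0a->0 0b->1 0c->0 1a->1 1b->2 1c->3 2a->0 2b->2 2c->2 3a->2 3b->1 3c->0

State merging on the prefix tree: take the shortest (then alphabetical) example prefix whose next move is undefined and point that move at state 0, else 1, else 2, ...; a target is out if some Accept/Reject pair would then sit in one state with the same input left (inseparable). If every existing state is out, open a new one.
a: 0a undefined. 0a->0: ok.
b: 0b undefined. 0b->0: no, bbb/a meet in 0. Open state 1: 0b->1.
c: 0c undefined. 0c->0: ok.
ba: 1a undefined. 1a->0: no, bac/cccc meet in 0. 1a->1: ok.
bb: 1b undefined. 1b->0: no, bbc/cccc meet in 0. 1b->1: no, bbb/ba meet in 1. Open state 2: 1b->2.
bc: 1c undefined. 1c->0: no, abc/cccc meet in 0. 1c->1: no, abc/ba meet in 1. 1c->2: no, baca/bba meet in 2 with "a" left. Open state 3: 1c->3.
bba: 2a undefined. 2a->0: ok.
bbb: 2b undefined. 2b->0: no, bbb/cccc meet in 0. 2b->1: no, bbb/ba meet in 1. 2b->2: ok.
bbc: 2c undefined. 2c->0: no, bbc/cccc meet in 0. 2c->1: no, bbc/ba meet in 1. 2c->2: ok.
bcb: 3b undefined. 3b->0: no, bcbb/ba meet in 1. 3b->1: ok.
bcc: 3c undefined. 3c->0: ok.
baca: 3a undefined. 3a->0: no, baca/cccc meet in 0. 3a->1: no, baca/ba meet in 1. 3a->2: ok.
All examples now run through 4 states with every (state, symbol) defined. Accept strings end in {2,3}, Reject strings end in {0,1}; accept={2,3}.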